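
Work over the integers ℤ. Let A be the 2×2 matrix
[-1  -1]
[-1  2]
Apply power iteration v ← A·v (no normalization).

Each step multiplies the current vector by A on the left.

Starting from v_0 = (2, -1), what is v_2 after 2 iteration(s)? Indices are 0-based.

v_0 = (2, -1).
v_1 = A·v_0 = (-1, -4).
v_2 = A·v_1 = (5, -7).

v_2 = (5, -7)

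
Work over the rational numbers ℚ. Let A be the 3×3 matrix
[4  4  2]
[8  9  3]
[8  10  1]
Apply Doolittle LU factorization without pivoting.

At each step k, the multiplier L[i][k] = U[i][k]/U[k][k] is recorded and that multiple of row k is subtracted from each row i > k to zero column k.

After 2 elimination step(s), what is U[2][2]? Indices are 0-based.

U[2][2] = -1

[col 0] pivot 4
  R1 -= 2*R0 → (0, 1, -1)  (L[1][0] := 2)
  R2 -= 2*R0 → (0, 2, -3)  (L[2][0] := 2)
[col 1] pivot 1
  R2 -= 2*R1 → (0, 0, -1)  (L[2][1] := 2)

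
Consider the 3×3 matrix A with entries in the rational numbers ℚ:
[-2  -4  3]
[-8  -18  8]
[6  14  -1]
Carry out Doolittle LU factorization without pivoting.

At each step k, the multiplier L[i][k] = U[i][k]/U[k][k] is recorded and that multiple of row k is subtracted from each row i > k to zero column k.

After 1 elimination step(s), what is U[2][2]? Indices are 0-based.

U[2][2] = 8

k=0: U[0][0]=-2
  eliminate (1,0): mult=4, new row 1: (0, -2, -4); set L[1][0]=4
  eliminate (2,0): mult=-3, new row 2: (0, 2, 8); set L[2][0]=-3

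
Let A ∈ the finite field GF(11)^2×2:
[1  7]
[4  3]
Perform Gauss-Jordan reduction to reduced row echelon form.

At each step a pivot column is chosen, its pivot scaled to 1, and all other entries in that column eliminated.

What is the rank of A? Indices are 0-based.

step 1: normalize row 0 (÷1) = (1, 7)
  row 1: subtract 4×row0 = (0, 8)
step 2: normalize row 1 (÷8) = (0, 1)
  row 0: subtract 7×row1 = (1, 0)

rank = 2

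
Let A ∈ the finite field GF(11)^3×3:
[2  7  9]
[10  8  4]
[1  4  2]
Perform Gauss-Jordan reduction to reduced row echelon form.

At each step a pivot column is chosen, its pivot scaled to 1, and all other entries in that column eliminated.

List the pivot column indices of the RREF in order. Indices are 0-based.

[1] R0 /= 2  ⇒  (1, 9, 10)
     R1 -= 10·R0  ⇒  (0, 6, 3)
     R2 -= 1·R0  ⇒  (0, 6, 3)
[2] R1 /= 6  ⇒  (0, 1, 6)
     R0 -= 9·R1  ⇒  (1, 0, 0)
     R2 -= 6·R1  ⇒  (0, 0, 0)
column 2 empty below row 2

pivot columns: 0, 1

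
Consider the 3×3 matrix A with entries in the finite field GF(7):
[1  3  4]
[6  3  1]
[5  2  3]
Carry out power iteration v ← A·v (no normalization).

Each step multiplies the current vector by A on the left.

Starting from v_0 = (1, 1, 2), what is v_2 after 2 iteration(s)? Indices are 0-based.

v_0 = (1, 1, 2).
v_1 = A·v_0 = (5, 4, 6).
v_2 = A·v_1 = (6, 6, 2).

v_2 = (6, 6, 2)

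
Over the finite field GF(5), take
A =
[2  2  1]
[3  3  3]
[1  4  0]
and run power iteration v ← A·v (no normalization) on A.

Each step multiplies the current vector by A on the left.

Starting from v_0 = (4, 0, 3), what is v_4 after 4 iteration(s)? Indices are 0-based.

v_4 = (0, 0, 4)

v_0 = (4, 0, 3).
v_1 = A·v_0 = (1, 1, 4).
v_2 = A·v_1 = (3, 3, 0).
v_3 = A·v_2 = (2, 3, 0).
v_4 = A·v_3 = (0, 0, 4).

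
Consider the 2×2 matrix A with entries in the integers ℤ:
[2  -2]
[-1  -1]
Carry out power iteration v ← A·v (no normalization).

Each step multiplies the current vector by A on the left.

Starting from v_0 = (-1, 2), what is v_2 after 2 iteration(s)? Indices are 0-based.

v_0 = (-1, 2).
v_1 = A·v_0 = (-6, -1).
v_2 = A·v_1 = (-10, 7).

v_2 = (-10, 7)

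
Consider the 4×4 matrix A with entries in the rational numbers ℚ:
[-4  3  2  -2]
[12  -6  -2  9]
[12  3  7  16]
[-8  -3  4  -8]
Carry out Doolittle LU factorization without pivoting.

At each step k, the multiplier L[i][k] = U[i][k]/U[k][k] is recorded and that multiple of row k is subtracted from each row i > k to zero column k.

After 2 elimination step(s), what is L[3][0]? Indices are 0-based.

L[3][0] = 2

[col 0] pivot -4
  R1 -= -3*R0 → (0, 3, 4, 3)  (L[1][0] := -3)
  R2 -= -3*R0 → (0, 12, 13, 10)  (L[2][0] := -3)
  R3 -= 2*R0 → (0, -9, 0, -4)  (L[3][0] := 2)
[col 1] pivot 3
  R2 -= 4*R1 → (0, 0, -3, -2)  (L[2][1] := 4)
  R3 -= -3*R1 → (0, 0, 12, 5)  (L[3][1] := -3)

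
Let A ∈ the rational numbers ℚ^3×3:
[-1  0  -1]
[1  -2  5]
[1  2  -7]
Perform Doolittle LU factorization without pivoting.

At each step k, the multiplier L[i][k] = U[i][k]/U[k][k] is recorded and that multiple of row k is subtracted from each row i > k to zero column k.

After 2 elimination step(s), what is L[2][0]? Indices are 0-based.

k=0: U[0][0]=-1
  eliminate (1,0): mult=-1, new row 1: (0, -2, 4); set L[1][0]=-1
  eliminate (2,0): mult=-1, new row 2: (0, 2, -8); set L[2][0]=-1
k=1: U[1][1]=-2
  eliminate (2,1): mult=-1, new row 2: (0, 0, -4); set L[2][1]=-1

L[2][0] = -1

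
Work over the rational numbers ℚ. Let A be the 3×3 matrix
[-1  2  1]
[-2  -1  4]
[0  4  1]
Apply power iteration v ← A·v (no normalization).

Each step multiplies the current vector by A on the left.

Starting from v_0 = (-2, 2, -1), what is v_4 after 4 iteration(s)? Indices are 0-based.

v_4 = (-2, 254, -1)

v_0 = (-2, 2, -1).
v_1 = A·v_0 = (5, -2, 7).
v_2 = A·v_1 = (-2, 20, -1).
v_3 = A·v_2 = (41, -20, 79).
v_4 = A·v_3 = (-2, 254, -1).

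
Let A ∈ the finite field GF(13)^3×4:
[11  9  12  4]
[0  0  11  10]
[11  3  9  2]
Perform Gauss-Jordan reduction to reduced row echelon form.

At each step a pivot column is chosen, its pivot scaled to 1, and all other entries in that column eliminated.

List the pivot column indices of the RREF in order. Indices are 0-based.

pivot(0,0)=11: scale R0 → (1, 2, 7, 11)
  clear (2,0): R2 −= (11)R0 → (0, 7, 10, 11)
pivot(1,1): swap R1↔R2
pivot(1,1)=7: scale R1 → (0, 1, 7, 9)
  clear (0,1): R0 −= (2)R1 → (1, 0, 6, 6)
pivot(2,2)=11: scale R2 → (0, 0, 1, 8)
  clear (0,2): R0 −= (6)R2 → (1, 0, 0, 10)
  clear (1,2): R1 −= (7)R2 → (0, 1, 0, 5)

pivot columns: 0, 1, 2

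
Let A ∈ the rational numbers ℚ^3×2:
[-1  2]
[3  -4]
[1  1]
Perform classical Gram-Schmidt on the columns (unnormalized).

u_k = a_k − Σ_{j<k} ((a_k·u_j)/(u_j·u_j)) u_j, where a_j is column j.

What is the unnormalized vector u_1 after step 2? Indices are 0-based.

Step 1: u_0 = a_0 = (-1, 3, 1).
Step 2: u_1 = a_1 − (-13/11)·u_0 = (9/11, -5/11, 24/11).

u_1 = (9/11, -5/11, 24/11)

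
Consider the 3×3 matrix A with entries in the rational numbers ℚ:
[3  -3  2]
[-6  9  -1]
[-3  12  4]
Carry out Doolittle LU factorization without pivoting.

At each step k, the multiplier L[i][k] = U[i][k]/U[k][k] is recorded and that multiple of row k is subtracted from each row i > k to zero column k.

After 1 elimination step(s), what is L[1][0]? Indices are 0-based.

L[1][0] = -2

[col 0] pivot 3
  R1 -= -2*R0 → (0, 3, 3)  (L[1][0] := -2)
  R2 -= -1*R0 → (0, 9, 6)  (L[2][0] := -1)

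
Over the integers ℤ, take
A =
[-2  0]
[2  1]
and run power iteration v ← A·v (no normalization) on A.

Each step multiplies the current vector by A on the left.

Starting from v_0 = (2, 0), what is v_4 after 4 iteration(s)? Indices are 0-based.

v_0 = (2, 0).
v_1 = A·v_0 = (-4, 4).
v_2 = A·v_1 = (8, -4).
v_3 = A·v_2 = (-16, 12).
v_4 = A·v_3 = (32, -20).

v_4 = (32, -20)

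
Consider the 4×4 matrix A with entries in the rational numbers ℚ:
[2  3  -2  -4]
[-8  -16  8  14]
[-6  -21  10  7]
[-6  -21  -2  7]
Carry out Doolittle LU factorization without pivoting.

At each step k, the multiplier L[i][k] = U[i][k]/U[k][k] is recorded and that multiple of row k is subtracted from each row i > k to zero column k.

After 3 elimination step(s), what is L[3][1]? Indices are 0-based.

[col 0] pivot 2
  R1 -= -4*R0 → (0, -4, 0, -2)  (L[1][0] := -4)
  R2 -= -3*R0 → (0, -12, 4, -5)  (L[2][0] := -3)
  R3 -= -3*R0 → (0, -12, -8, -5)  (L[3][0] := -3)
[col 1] pivot -4
  R2 -= 3*R1 → (0, 0, 4, 1)  (L[2][1] := 3)
  R3 -= 3*R1 → (0, 0, -8, 1)  (L[3][1] := 3)
[col 2] pivot 4
  R3 -= -2*R2 → (0, 0, 0, 3)  (L[3][2] := -2)

L[3][1] = 3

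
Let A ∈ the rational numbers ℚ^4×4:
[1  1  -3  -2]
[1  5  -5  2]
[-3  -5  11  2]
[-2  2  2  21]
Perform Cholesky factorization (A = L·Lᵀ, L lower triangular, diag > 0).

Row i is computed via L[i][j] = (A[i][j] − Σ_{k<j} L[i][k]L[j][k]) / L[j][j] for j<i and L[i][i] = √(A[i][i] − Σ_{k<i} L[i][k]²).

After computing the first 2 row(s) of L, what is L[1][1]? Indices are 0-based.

Step 1: L[0][0] = √(1) = 1.
  L[1][0] = (1) / L[0][0] = 1.
Step 2: L[1][1] = √(4) = 2.

L[1][1] = 2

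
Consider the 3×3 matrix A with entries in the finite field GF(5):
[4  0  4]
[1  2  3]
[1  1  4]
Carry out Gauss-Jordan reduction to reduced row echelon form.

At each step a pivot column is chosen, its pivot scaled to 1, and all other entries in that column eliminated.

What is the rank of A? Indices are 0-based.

rank = 3

pivot(0,0)=4: scale R0 → (1, 0, 1)
  clear (1,0): R1 −= (1)R0 → (0, 2, 2)
  clear (2,0): R2 −= (1)R0 → (0, 1, 3)
pivot(1,1)=2: scale R1 → (0, 1, 1)
  clear (2,1): R2 −= (1)R1 → (0, 0, 2)
pivot(2,2)=2: scale R2 → (0, 0, 1)
  clear (0,2): R0 −= (1)R2 → (1, 0, 0)
  clear (1,2): R1 −= (1)R2 → (0, 1, 0)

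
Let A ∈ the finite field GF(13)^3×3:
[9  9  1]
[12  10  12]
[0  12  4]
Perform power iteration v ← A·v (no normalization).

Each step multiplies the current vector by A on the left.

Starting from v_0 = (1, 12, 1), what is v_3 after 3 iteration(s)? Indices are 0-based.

v_0 = (1, 12, 1).
v_1 = A·v_0 = (1, 1, 5).
v_2 = A·v_1 = (10, 4, 6).
v_3 = A·v_2 = (2, 11, 7).

v_3 = (2, 11, 7)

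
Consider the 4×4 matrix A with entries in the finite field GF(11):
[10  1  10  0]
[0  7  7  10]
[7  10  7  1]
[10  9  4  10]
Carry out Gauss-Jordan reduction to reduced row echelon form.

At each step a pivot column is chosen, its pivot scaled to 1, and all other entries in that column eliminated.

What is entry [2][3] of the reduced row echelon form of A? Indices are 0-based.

M[2][3] = 1

step 1: normalize row 0 (÷10) = (1, 10, 1, 0)
  row 2: subtract 7×row0 = (0, 6, 0, 1)
  row 3: subtract 10×row0 = (0, 8, 5, 10)
step 2: normalize row 1 (÷7) = (0, 1, 1, 3)
  row 0: subtract 10×row1 = (1, 0, 2, 3)
  row 2: subtract 6×row1 = (0, 0, 5, 5)
  row 3: subtract 8×row1 = (0, 0, 8, 8)
step 3: normalize row 2 (÷5) = (0, 0, 1, 1)
  row 0: subtract 2×row2 = (1, 0, 0, 1)
  row 1: subtract 1×row2 = (0, 1, 0, 2)
  row 3: subtract 8×row2 = (0, 0, 0, 0)
skip col 3 (zero from row 3)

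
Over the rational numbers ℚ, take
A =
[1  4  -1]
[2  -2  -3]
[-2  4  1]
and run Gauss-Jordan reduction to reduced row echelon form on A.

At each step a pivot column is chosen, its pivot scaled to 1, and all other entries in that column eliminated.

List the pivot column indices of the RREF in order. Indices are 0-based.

pivot columns: 0, 1, 2

[1] R0 /= 1  ⇒  (1, 4, -1)
     R1 -= 2·R0  ⇒  (0, -10, -1)
     R2 -= -2·R0  ⇒  (0, 12, -1)
[2] R1 /= -10  ⇒  (0, 1, 1/10)
     R0 -= 4·R1  ⇒  (1, 0, -7/5)
     R2 -= 12·R1  ⇒  (0, 0, -11/5)
[3] R2 /= -11/5  ⇒  (0, 0, 1)
     R0 -= -7/5·R2  ⇒  (1, 0, 0)
     R1 -= 1/10·R2  ⇒  (0, 1, 0)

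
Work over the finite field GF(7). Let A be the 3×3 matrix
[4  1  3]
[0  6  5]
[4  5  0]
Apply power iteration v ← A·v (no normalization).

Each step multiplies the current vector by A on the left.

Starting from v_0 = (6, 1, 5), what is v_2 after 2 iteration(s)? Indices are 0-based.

v_2 = (5, 2, 0)

v_0 = (6, 1, 5).
v_1 = A·v_0 = (5, 3, 1).
v_2 = A·v_1 = (5, 2, 0).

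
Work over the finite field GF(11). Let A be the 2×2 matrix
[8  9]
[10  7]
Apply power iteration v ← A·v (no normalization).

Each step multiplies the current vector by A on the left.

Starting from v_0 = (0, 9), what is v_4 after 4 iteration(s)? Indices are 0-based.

v_0 = (0, 9).
v_1 = A·v_0 = (4, 8).
v_2 = A·v_1 = (5, 8).
v_3 = A·v_2 = (2, 7).
v_4 = A·v_3 = (2, 3).

v_4 = (2, 3)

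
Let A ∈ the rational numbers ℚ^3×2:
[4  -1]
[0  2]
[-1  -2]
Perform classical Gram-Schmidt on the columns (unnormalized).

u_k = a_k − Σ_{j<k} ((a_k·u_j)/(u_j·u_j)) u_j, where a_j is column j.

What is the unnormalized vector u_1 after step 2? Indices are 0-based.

Step 1: u_0 = a_0 = (4, 0, -1).
Step 2: u_1 = a_1 − (-2/17)·u_0 = (-9/17, 2, -36/17).

u_1 = (-9/17, 2, -36/17)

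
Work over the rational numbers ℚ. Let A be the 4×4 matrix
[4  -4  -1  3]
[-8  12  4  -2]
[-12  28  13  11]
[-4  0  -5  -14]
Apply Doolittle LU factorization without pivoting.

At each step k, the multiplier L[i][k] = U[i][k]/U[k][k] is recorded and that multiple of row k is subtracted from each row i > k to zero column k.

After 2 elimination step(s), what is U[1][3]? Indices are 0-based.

[col 0] pivot 4
  R1 -= -2*R0 → (0, 4, 2, 4)  (L[1][0] := -2)
  R2 -= -3*R0 → (0, 16, 10, 20)  (L[2][0] := -3)
  R3 -= -1*R0 → (0, -4, -6, -11)  (L[3][0] := -1)
[col 1] pivot 4
  R2 -= 4*R1 → (0, 0, 2, 4)  (L[2][1] := 4)
  R3 -= -1*R1 → (0, 0, -4, -7)  (L[3][1] := -1)

U[1][3] = 4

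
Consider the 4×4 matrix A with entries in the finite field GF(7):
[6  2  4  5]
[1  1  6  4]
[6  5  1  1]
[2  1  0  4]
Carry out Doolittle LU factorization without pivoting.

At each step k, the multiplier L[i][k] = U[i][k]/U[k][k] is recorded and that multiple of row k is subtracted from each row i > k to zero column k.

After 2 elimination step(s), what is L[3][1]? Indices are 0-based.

L[3][1] = 4

k=0: U[0][0]=6
  eliminate (1,0): mult=6, new row 1: (0, 3, 3, 2); set L[1][0]=6
  eliminate (2,0): mult=1, new row 2: (0, 3, 4, 3); set L[2][0]=1
  eliminate (3,0): mult=5, new row 3: (0, 5, 1, 0); set L[3][0]=5
k=1: U[1][1]=3
  eliminate (2,1): mult=1, new row 2: (0, 0, 1, 1); set L[2][1]=1
  eliminate (3,1): mult=4, new row 3: (0, 0, 3, 6); set L[3][1]=4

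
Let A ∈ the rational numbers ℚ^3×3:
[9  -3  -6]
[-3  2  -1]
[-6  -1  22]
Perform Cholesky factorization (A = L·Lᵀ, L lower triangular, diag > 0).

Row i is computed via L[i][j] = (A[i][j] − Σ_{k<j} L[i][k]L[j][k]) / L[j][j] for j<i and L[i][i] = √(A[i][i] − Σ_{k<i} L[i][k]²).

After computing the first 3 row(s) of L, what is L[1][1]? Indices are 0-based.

L[1][1] = 1

Step 1: L[0][0] = √(9) = 3.
  L[1][0] = (-3) / L[0][0] = -1.
Step 2: L[1][1] = √(1) = 1.
  L[2][0] = (-6) / L[0][0] = -2.
  L[2][1] = (-3) / L[1][1] = -3.
Step 3: L[2][2] = √(9) = 3.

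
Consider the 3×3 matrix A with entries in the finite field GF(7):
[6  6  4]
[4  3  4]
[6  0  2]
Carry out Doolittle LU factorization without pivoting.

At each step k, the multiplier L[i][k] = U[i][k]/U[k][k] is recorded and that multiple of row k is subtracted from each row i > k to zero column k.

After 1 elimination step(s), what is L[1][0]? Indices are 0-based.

k=0: U[0][0]=6
  eliminate (1,0): mult=3, new row 1: (0, 6, 6); set L[1][0]=3
  eliminate (2,0): mult=1, new row 2: (0, 1, 5); set L[2][0]=1

L[1][0] = 3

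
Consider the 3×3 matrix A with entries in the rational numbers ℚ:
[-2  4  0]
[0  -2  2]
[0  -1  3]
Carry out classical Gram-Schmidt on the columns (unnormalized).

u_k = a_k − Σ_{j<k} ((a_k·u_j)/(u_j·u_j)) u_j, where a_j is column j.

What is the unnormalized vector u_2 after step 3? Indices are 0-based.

u_2 = (0, -4/5, 8/5)

Step 1: u_0 = a_0 = (-2, 0, 0).
Step 2: u_1 = a_1 − (-2)·u_0 = (0, -2, -1).
Step 3: u_2 = a_2 − (0)·u_0 − (-7/5)·u_1 = (0, -4/5, 8/5).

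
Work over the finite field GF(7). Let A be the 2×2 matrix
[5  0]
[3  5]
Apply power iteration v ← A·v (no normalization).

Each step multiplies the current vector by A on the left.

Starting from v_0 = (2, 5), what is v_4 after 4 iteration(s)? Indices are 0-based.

v_0 = (2, 5).
v_1 = A·v_0 = (3, 3).
v_2 = A·v_1 = (1, 3).
v_3 = A·v_2 = (5, 4).
v_4 = A·v_3 = (4, 0).

v_4 = (4, 0)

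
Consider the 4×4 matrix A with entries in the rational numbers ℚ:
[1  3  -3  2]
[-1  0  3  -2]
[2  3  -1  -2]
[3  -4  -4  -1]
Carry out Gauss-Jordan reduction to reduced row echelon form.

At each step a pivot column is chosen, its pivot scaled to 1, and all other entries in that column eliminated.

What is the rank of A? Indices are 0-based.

[1] R0 /= 1  ⇒  (1, 3, -3, 2)
     R1 -= -1·R0  ⇒  (0, 3, 0, 0)
     R2 -= 2·R0  ⇒  (0, -3, 5, -6)
     R3 -= 3·R0  ⇒  (0, -13, 5, -7)
[2] R1 /= 3  ⇒  (0, 1, 0, 0)
     R0 -= 3·R1  ⇒  (1, 0, -3, 2)
     R2 -= -3·R1  ⇒  (0, 0, 5, -6)
     R3 -= -13·R1  ⇒  (0, 0, 5, -7)
[3] R2 /= 5  ⇒  (0, 0, 1, -6/5)
     R0 -= -3·R2  ⇒  (1, 0, 0, -8/5)
     R3 -= 5·R2  ⇒  (0, 0, 0, -1)
[4] R3 /= -1  ⇒  (0, 0, 0, 1)
     R0 -= -8/5·R3  ⇒  (1, 0, 0, 0)
     R2 -= -6/5·R3  ⇒  (0, 0, 1, 0)

rank = 4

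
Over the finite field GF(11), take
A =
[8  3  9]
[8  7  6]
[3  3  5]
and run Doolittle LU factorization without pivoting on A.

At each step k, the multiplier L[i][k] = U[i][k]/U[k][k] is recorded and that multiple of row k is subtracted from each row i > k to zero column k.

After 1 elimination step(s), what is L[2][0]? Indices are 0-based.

Step 1: pivot at (0,0) is 8.
  row1 ← row1 − (1)·row0  ⇒  L[1][0]=1, U row1=(0, 4, 8)
  row2 ← row2 − (10)·row0  ⇒  L[2][0]=10, U row2=(0, 6, 3)

L[2][0] = 10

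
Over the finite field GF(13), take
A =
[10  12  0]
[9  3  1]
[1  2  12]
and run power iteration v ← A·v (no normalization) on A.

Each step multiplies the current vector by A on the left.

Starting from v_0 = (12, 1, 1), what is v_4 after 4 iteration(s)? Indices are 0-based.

v_4 = (8, 2, 10)

v_0 = (12, 1, 1).
v_1 = A·v_0 = (2, 8, 0).
v_2 = A·v_1 = (12, 3, 5).
v_3 = A·v_2 = (0, 5, 0).
v_4 = A·v_3 = (8, 2, 10).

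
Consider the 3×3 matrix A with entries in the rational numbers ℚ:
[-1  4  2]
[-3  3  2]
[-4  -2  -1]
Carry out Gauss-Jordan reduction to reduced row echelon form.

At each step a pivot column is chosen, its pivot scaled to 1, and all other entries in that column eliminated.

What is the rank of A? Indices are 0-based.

rank = 3

step 1: normalize row 0 (÷-1) = (1, -4, -2)
  row 1: subtract -3×row0 = (0, -9, -4)
  row 2: subtract -4×row0 = (0, -18, -9)
step 2: normalize row 1 (÷-9) = (0, 1, 4/9)
  row 0: subtract -4×row1 = (1, 0, -2/9)
  row 2: subtract -18×row1 = (0, 0, -1)
step 3: normalize row 2 (÷-1) = (0, 0, 1)
  row 0: subtract -2/9×row2 = (1, 0, 0)
  row 1: subtract 4/9×row2 = (0, 1, 0)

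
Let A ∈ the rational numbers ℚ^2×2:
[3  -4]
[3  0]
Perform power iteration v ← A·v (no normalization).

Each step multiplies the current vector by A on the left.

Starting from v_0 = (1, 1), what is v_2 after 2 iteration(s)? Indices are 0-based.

v_2 = (-15, -3)

v_0 = (1, 1).
v_1 = A·v_0 = (-1, 3).
v_2 = A·v_1 = (-15, -3).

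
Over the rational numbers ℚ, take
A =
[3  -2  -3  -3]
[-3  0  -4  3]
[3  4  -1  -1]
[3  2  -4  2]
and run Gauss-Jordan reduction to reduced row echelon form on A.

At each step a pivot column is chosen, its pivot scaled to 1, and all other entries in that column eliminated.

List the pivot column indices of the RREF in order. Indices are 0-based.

pivot columns: 0, 1, 2, 3

pivot(0,0)=3: scale R0 → (1, -2/3, -1, -1)
  clear (1,0): R1 −= (-3)R0 → (0, -2, -7, 0)
  clear (2,0): R2 −= (3)R0 → (0, 6, 2, 2)
  clear (3,0): R3 −= (3)R0 → (0, 4, -1, 5)
pivot(1,1)=-2: scale R1 → (0, 1, 7/2, 0)
  clear (0,1): R0 −= (-2/3)R1 → (1, 0, 4/3, -1)
  clear (2,1): R2 −= (6)R1 → (0, 0, -19, 2)
  clear (3,1): R3 −= (4)R1 → (0, 0, -15, 5)
pivot(2,2)=-19: scale R2 → (0, 0, 1, -2/19)
  clear (0,2): R0 −= (4/3)R2 → (1, 0, 0, -49/57)
  clear (1,2): R1 −= (7/2)R2 → (0, 1, 0, 7/19)
  clear (3,2): R3 −= (-15)R2 → (0, 0, 0, 65/19)
pivot(3,3)=65/19: scale R3 → (0, 0, 0, 1)
  clear (0,3): R0 −= (-49/57)R3 → (1, 0, 0, 0)
  clear (1,3): R1 −= (7/19)R3 → (0, 1, 0, 0)
  clear (2,3): R2 −= (-2/19)R3 → (0, 0, 1, 0)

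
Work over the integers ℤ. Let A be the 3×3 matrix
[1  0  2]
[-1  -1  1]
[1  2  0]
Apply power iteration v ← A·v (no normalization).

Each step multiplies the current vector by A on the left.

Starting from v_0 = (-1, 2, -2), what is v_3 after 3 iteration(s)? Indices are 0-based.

v_3 = (-21, -23, 23)

v_0 = (-1, 2, -2).
v_1 = A·v_0 = (-5, -3, 3).
v_2 = A·v_1 = (1, 11, -11).
v_3 = A·v_2 = (-21, -23, 23).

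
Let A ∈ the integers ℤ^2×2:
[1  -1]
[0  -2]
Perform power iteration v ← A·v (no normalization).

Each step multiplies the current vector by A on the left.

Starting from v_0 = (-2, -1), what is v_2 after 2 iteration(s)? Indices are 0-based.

v_2 = (-3, -4)

v_0 = (-2, -1).
v_1 = A·v_0 = (-1, 2).
v_2 = A·v_1 = (-3, -4).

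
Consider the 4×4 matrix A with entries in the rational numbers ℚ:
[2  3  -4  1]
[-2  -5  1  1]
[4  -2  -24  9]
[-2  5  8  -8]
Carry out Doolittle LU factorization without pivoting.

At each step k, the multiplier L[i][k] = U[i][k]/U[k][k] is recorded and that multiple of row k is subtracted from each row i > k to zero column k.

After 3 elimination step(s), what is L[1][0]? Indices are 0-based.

L[1][0] = -1

k=0: U[0][0]=2
  eliminate (1,0): mult=-1, new row 1: (0, -2, -3, 2); set L[1][0]=-1
  eliminate (2,0): mult=2, new row 2: (0, -8, -16, 7); set L[2][0]=2
  eliminate (3,0): mult=-1, new row 3: (0, 8, 4, -7); set L[3][0]=-1
k=1: U[1][1]=-2
  eliminate (2,1): mult=4, new row 2: (0, 0, -4, -1); set L[2][1]=4
  eliminate (3,1): mult=-4, new row 3: (0, 0, -8, 1); set L[3][1]=-4
k=2: U[2][2]=-4
  eliminate (3,2): mult=2, new row 3: (0, 0, 0, 3); set L[3][2]=2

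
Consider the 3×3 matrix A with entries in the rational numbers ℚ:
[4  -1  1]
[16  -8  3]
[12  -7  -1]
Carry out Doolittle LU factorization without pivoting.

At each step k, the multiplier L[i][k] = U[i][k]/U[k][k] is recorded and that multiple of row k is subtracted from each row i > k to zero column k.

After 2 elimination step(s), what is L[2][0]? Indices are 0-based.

k=0: U[0][0]=4
  eliminate (1,0): mult=4, new row 1: (0, -4, -1); set L[1][0]=4
  eliminate (2,0): mult=3, new row 2: (0, -4, -4); set L[2][0]=3
k=1: U[1][1]=-4
  eliminate (2,1): mult=1, new row 2: (0, 0, -3); set L[2][1]=1

L[2][0] = 3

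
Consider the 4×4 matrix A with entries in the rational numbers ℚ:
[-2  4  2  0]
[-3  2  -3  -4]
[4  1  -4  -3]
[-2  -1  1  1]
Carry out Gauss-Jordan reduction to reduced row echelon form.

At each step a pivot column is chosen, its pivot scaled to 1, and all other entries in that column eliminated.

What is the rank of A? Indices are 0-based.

pivot(0,0)=-2: scale R0 → (1, -2, -1, 0)
  clear (1,0): R1 −= (-3)R0 → (0, -4, -6, -4)
  clear (2,0): R2 −= (4)R0 → (0, 9, 0, -3)
  clear (3,0): R3 −= (-2)R0 → (0, -5, -1, 1)
pivot(1,1)=-4: scale R1 → (0, 1, 3/2, 1)
  clear (0,1): R0 −= (-2)R1 → (1, 0, 2, 2)
  clear (2,1): R2 −= (9)R1 → (0, 0, -27/2, -12)
  clear (3,1): R3 −= (-5)R1 → (0, 0, 13/2, 6)
pivot(2,2)=-27/2: scale R2 → (0, 0, 1, 8/9)
  clear (0,2): R0 −= (2)R2 → (1, 0, 0, 2/9)
  clear (1,2): R1 −= (3/2)R2 → (0, 1, 0, -1/3)
  clear (3,2): R3 −= (13/2)R2 → (0, 0, 0, 2/9)
pivot(3,3)=2/9: scale R3 → (0, 0, 0, 1)
  clear (0,3): R0 −= (2/9)R3 → (1, 0, 0, 0)
  clear (1,3): R1 −= (-1/3)R3 → (0, 1, 0, 0)
  clear (2,3): R2 −= (8/9)R3 → (0, 0, 1, 0)

rank = 4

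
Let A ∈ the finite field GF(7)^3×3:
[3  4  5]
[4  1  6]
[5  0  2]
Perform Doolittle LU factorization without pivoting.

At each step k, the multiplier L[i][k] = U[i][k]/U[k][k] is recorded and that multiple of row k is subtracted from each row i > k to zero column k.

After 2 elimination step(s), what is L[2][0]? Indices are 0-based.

L[2][0] = 4

Step 1: pivot at (0,0) is 3.
  row1 ← row1 − (6)·row0  ⇒  L[1][0]=6, U row1=(0, 5, 4)
  row2 ← row2 − (4)·row0  ⇒  L[2][0]=4, U row2=(0, 5, 3)
Step 2: pivot at (1,1) is 5.
  row2 ← row2 − (1)·row1  ⇒  L[2][1]=1, U row2=(0, 0, 6)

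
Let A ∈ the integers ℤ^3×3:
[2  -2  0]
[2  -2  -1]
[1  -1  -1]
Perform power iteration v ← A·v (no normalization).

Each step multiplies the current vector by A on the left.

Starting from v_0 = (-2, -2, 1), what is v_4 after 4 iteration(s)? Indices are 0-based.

v_4 = (4, 7, 5)

v_0 = (-2, -2, 1).
v_1 = A·v_0 = (0, -1, -1).
v_2 = A·v_1 = (2, 3, 2).
v_3 = A·v_2 = (-2, -4, -3).
v_4 = A·v_3 = (4, 7, 5).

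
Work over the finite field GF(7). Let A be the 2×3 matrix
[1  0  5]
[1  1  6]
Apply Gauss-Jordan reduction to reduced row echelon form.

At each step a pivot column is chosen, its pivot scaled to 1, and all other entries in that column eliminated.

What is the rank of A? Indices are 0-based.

rank = 2

[1] R0 /= 1  ⇒  (1, 0, 5)
     R1 -= 1·R0  ⇒  (0, 1, 1)
[2] R1 /= 1  ⇒  (0, 1, 1)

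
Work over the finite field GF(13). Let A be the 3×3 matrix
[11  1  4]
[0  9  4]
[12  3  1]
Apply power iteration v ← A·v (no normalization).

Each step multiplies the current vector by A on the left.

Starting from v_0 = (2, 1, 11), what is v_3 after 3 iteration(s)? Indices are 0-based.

v_3 = (6, 6, 9)

v_0 = (2, 1, 11).
v_1 = A·v_0 = (2, 1, 12).
v_2 = A·v_1 = (6, 5, 0).
v_3 = A·v_2 = (6, 6, 9).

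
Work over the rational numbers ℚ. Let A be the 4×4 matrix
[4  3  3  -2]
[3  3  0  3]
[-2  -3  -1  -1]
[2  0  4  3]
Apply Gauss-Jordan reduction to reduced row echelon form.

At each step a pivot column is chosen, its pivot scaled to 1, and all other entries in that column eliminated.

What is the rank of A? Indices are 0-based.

rank = 4

step 1: normalize row 0 (÷4) = (1, 3/4, 3/4, -1/2)
  row 1: subtract 3×row0 = (0, 3/4, -9/4, 9/2)
  row 2: subtract -2×row0 = (0, -3/2, 1/2, -2)
  row 3: subtract 2×row0 = (0, -3/2, 5/2, 4)
step 2: normalize row 1 (÷3/4) = (0, 1, -3, 6)
  row 0: subtract 3/4×row1 = (1, 0, 3, -5)
  row 2: subtract -3/2×row1 = (0, 0, -4, 7)
  row 3: subtract -3/2×row1 = (0, 0, -2, 13)
step 3: normalize row 2 (÷-4) = (0, 0, 1, -7/4)
  row 0: subtract 3×row2 = (1, 0, 0, 1/4)
  row 1: subtract -3×row2 = (0, 1, 0, 3/4)
  row 3: subtract -2×row2 = (0, 0, 0, 19/2)
step 4: normalize row 3 (÷19/2) = (0, 0, 0, 1)
  row 0: subtract 1/4×row3 = (1, 0, 0, 0)
  row 1: subtract 3/4×row3 = (0, 1, 0, 0)
  row 2: subtract -7/4×row3 = (0, 0, 1, 0)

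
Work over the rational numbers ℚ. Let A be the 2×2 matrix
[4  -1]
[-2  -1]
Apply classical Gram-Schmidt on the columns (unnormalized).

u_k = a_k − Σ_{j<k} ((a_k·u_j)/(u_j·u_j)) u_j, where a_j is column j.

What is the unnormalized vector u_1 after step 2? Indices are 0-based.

u_1 = (-3/5, -6/5)

Step 1: u_0 = a_0 = (4, -2).
Step 2: u_1 = a_1 − (-1/10)·u_0 = (-3/5, -6/5).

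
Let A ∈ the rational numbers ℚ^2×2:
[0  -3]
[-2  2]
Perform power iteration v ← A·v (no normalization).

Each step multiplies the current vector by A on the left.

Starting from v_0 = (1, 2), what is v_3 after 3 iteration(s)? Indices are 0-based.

v_3 = (-48, 44)

v_0 = (1, 2).
v_1 = A·v_0 = (-6, 2).
v_2 = A·v_1 = (-6, 16).
v_3 = A·v_2 = (-48, 44).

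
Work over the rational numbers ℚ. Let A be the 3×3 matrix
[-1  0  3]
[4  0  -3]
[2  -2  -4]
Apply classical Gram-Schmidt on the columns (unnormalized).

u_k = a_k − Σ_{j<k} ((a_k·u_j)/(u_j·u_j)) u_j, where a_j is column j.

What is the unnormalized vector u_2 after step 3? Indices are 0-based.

Step 1: u_0 = a_0 = (-1, 4, 2).
Step 2: u_1 = a_1 − (-4/21)·u_0 = (-4/21, 16/21, -34/21).
Step 3: u_2 = a_2 − (-23/21)·u_0 − (19/17)·u_1 = (36/17, 9/17, 0).

u_2 = (36/17, 9/17, 0)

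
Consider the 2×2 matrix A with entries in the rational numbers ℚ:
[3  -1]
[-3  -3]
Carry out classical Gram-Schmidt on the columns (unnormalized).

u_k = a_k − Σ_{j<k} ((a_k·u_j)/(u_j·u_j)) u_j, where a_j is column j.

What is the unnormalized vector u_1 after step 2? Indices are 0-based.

Step 1: u_0 = a_0 = (3, -3).
Step 2: u_1 = a_1 − (1/3)·u_0 = (-2, -2).

u_1 = (-2, -2)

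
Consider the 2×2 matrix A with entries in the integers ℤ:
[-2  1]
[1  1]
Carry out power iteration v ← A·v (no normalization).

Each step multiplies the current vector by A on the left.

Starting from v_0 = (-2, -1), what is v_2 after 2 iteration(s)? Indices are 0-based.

v_0 = (-2, -1).
v_1 = A·v_0 = (3, -3).
v_2 = A·v_1 = (-9, 0).

v_2 = (-9, 0)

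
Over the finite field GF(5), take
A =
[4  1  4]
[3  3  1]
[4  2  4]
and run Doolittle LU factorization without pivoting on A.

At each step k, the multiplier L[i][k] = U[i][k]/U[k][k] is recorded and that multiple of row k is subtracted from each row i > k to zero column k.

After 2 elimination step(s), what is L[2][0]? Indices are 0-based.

Step 1: pivot at (0,0) is 4.
  row1 ← row1 − (2)·row0  ⇒  L[1][0]=2, U row1=(0, 1, 3)
  row2 ← row2 − (1)·row0  ⇒  L[2][0]=1, U row2=(0, 1, 0)
Step 2: pivot at (1,1) is 1.
  row2 ← row2 − (1)·row1  ⇒  L[2][1]=1, U row2=(0, 0, 2)

L[2][0] = 1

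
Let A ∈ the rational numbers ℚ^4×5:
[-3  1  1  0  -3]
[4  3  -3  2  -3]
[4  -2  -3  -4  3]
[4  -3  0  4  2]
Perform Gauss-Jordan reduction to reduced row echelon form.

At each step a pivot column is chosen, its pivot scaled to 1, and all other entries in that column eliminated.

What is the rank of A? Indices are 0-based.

step 1: normalize row 0 (÷-3) = (1, -1/3, -1/3, 0, 1)
  row 1: subtract 4×row0 = (0, 13/3, -5/3, 2, -7)
  row 2: subtract 4×row0 = (0, -2/3, -5/3, -4, -1)
  row 3: subtract 4×row0 = (0, -5/3, 4/3, 4, -2)
step 2: normalize row 1 (÷13/3) = (0, 1, -5/13, 6/13, -21/13)
  row 0: subtract -1/3×row1 = (1, 0, -6/13, 2/13, 6/13)
  row 2: subtract -2/3×row1 = (0, 0, -25/13, -48/13, -27/13)
  row 3: subtract -5/3×row1 = (0, 0, 9/13, 62/13, -61/13)
step 3: normalize row 2 (÷-25/13) = (0, 0, 1, 48/25, 27/25)
  row 0: subtract -6/13×row2 = (1, 0, 0, 26/25, 24/25)
  row 1: subtract -5/13×row2 = (0, 1, 0, 6/5, -6/5)
  row 3: subtract 9/13×row2 = (0, 0, 0, 86/25, -136/25)
step 4: normalize row 3 (÷86/25) = (0, 0, 0, 1, -68/43)
  row 0: subtract 26/25×row3 = (1, 0, 0, 0, 112/43)
  row 1: subtract 6/5×row3 = (0, 1, 0, 0, 30/43)
  row 2: subtract 48/25×row3 = (0, 0, 1, 0, 177/43)

rank = 4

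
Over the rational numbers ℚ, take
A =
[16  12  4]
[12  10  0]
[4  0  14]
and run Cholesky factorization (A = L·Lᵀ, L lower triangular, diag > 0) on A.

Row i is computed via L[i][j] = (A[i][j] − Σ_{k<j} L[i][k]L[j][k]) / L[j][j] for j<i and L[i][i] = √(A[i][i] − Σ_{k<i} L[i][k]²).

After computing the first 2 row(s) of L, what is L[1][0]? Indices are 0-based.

L[1][0] = 3

Step 1: L[0][0] = √(16) = 4.
  L[1][0] = (12) / L[0][0] = 3.
Step 2: L[1][1] = √(1) = 1.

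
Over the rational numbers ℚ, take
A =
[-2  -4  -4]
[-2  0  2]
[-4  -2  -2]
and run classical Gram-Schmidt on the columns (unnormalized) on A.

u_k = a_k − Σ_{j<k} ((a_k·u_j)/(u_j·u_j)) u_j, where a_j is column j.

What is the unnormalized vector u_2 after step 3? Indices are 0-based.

Step 1: u_0 = a_0 = (-2, -2, -4).
Step 2: u_1 = a_1 − (2/3)·u_0 = (-8/3, 4/3, 2/3).
Step 3: u_2 = a_2 − (1/2)·u_0 − (9/7)·u_1 = (3/7, 9/7, -6/7).

u_2 = (3/7, 9/7, -6/7)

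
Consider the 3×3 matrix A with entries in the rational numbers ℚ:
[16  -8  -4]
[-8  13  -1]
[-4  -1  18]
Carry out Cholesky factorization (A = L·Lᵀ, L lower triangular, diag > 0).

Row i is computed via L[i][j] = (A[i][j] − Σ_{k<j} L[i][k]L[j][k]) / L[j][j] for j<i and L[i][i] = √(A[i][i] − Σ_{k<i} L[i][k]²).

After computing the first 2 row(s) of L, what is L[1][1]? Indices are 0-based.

Step 1: L[0][0] = √(16) = 4.
  L[1][0] = (-8) / L[0][0] = -2.
Step 2: L[1][1] = √(9) = 3.

L[1][1] = 3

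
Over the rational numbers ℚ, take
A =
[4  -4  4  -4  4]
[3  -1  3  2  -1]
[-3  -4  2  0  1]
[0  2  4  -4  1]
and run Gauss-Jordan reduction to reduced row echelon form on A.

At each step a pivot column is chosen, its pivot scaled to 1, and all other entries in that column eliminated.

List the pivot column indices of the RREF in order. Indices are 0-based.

pivot columns: 0, 1, 2, 3

step 1: normalize row 0 (÷4) = (1, -1, 1, -1, 1)
  row 1: subtract 3×row0 = (0, 2, 0, 5, -4)
  row 2: subtract -3×row0 = (0, -7, 5, -3, 4)
step 2: normalize row 1 (÷2) = (0, 1, 0, 5/2, -2)
  row 0: subtract -1×row1 = (1, 0, 1, 3/2, -1)
  row 2: subtract -7×row1 = (0, 0, 5, 29/2, -10)
  row 3: subtract 2×row1 = (0, 0, 4, -9, 5)
step 3: normalize row 2 (÷5) = (0, 0, 1, 29/10, -2)
  row 0: subtract 1×row2 = (1, 0, 0, -7/5, 1)
  row 3: subtract 4×row2 = (0, 0, 0, -103/5, 13)
step 4: normalize row 3 (÷-103/5) = (0, 0, 0, 1, -65/103)
  row 0: subtract -7/5×row3 = (1, 0, 0, 0, 12/103)
  row 1: subtract 5/2×row3 = (0, 1, 0, 0, -87/206)
  row 2: subtract 29/10×row3 = (0, 0, 1, 0, -35/206)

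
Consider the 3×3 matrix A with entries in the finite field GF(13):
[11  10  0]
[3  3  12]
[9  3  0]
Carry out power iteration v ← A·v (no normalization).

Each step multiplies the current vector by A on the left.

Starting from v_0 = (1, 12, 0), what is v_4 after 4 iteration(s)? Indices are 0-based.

v_0 = (1, 12, 0).
v_1 = A·v_0 = (1, 0, 6).
v_2 = A·v_1 = (11, 10, 9).
v_3 = A·v_2 = (0, 2, 12).
v_4 = A·v_3 = (7, 7, 6).

v_4 = (7, 7, 6)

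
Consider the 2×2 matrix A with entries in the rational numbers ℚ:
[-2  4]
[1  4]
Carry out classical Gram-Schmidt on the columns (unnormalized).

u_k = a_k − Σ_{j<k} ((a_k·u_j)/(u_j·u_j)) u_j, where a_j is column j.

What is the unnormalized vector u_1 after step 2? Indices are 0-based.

u_1 = (12/5, 24/5)

Step 1: u_0 = a_0 = (-2, 1).
Step 2: u_1 = a_1 − (-4/5)·u_0 = (12/5, 24/5).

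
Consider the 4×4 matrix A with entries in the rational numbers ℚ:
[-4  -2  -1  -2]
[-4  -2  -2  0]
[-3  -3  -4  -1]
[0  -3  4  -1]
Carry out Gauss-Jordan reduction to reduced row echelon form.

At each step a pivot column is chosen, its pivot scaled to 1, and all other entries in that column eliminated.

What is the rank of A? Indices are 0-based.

rank = 4

step 1: normalize row 0 (÷-4) = (1, 1/2, 1/4, 1/2)
  row 1: subtract -4×row0 = (0, 0, -1, 2)
  row 2: subtract -3×row0 = (0, -3/2, -13/4, 1/2)
step 2: exchange rows 1,2
step 2: normalize row 1 (÷-3/2) = (0, 1, 13/6, -1/3)
  row 0: subtract 1/2×row1 = (1, 0, -5/6, 2/3)
  row 3: subtract -3×row1 = (0, 0, 21/2, -2)
step 3: normalize row 2 (÷-1) = (0, 0, 1, -2)
  row 0: subtract -5/6×row2 = (1, 0, 0, -1)
  row 1: subtract 13/6×row2 = (0, 1, 0, 4)
  row 3: subtract 21/2×row2 = (0, 0, 0, 19)
step 4: normalize row 3 (÷19) = (0, 0, 0, 1)
  row 0: subtract -1×row3 = (1, 0, 0, 0)
  row 1: subtract 4×row3 = (0, 1, 0, 0)
  row 2: subtract -2×row3 = (0, 0, 1, 0)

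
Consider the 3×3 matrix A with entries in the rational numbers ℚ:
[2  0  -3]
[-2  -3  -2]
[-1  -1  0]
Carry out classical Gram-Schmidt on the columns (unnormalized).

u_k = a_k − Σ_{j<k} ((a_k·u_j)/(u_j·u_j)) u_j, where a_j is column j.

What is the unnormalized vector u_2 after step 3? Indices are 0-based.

Step 1: u_0 = a_0 = (2, -2, -1).
Step 2: u_1 = a_1 − (7/9)·u_0 = (-14/9, -13/9, -2/9).
Step 3: u_2 = a_2 − (-2/9)·u_0 − (68/41)·u_1 = (1/41, -2/41, 6/41).

u_2 = (1/41, -2/41, 6/41)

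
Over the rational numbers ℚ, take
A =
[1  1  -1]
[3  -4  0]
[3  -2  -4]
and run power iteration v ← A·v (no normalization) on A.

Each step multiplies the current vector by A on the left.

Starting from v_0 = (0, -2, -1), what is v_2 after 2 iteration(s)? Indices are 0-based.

v_2 = (-1, -35, -51)

v_0 = (0, -2, -1).
v_1 = A·v_0 = (-1, 8, 8).
v_2 = A·v_1 = (-1, -35, -51).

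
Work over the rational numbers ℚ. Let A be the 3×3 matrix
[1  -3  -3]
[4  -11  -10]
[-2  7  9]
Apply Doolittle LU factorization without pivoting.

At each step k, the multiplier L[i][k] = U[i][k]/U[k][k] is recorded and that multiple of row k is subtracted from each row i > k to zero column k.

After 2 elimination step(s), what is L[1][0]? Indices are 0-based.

L[1][0] = 4

k=0: U[0][0]=1
  eliminate (1,0): mult=4, new row 1: (0, 1, 2); set L[1][0]=4
  eliminate (2,0): mult=-2, new row 2: (0, 1, 3); set L[2][0]=-2
k=1: U[1][1]=1
  eliminate (2,1): mult=1, new row 2: (0, 0, 1); set L[2][1]=1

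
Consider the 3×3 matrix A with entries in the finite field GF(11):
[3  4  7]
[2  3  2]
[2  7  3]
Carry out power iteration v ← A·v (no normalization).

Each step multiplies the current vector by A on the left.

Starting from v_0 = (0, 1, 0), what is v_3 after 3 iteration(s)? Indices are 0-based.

v_3 = (0, 9, 7)

v_0 = (0, 1, 0).
v_1 = A·v_0 = (4, 3, 7).
v_2 = A·v_1 = (7, 9, 6).
v_3 = A·v_2 = (0, 9, 7).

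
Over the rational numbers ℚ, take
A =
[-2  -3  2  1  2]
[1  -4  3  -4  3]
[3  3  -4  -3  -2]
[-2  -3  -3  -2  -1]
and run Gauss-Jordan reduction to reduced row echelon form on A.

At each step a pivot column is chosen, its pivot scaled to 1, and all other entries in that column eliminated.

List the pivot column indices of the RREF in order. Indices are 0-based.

pivot(0,0)=-2: scale R0 → (1, 3/2, -1, -1/2, -1)
  clear (1,0): R1 −= (1)R0 → (0, -11/2, 4, -7/2, 4)
  clear (2,0): R2 −= (3)R0 → (0, -3/2, -1, -3/2, 1)
  clear (3,0): R3 −= (-2)R0 → (0, 0, -5, -3, -3)
pivot(1,1)=-11/2: scale R1 → (0, 1, -8/11, 7/11, -8/11)
  clear (0,1): R0 −= (3/2)R1 → (1, 0, 1/11, -16/11, 1/11)
  clear (2,1): R2 −= (-3/2)R1 → (0, 0, -23/11, -6/11, -1/11)
pivot(2,2)=-23/11: scale R2 → (0, 0, 1, 6/23, 1/23)
  clear (0,2): R0 −= (1/11)R2 → (1, 0, 0, -34/23, 2/23)
  clear (1,2): R1 −= (-8/11)R2 → (0, 1, 0, 19/23, -16/23)
  clear (3,2): R3 −= (-5)R2 → (0, 0, 0, -39/23, -64/23)
pivot(3,3)=-39/23: scale R3 → (0, 0, 0, 1, 64/39)
  clear (0,3): R0 −= (-34/23)R3 → (1, 0, 0, 0, 98/39)
  clear (1,3): R1 −= (19/23)R3 → (0, 1, 0, 0, -80/39)
  clear (2,3): R2 −= (6/23)R3 → (0, 0, 1, 0, -5/13)

pivot columns: 0, 1, 2, 3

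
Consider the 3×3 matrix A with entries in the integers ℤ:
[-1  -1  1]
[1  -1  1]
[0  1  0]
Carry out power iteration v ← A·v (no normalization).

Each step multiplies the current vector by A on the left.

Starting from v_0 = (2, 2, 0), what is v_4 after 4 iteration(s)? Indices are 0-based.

v_4 = (-6, -14, 8)

v_0 = (2, 2, 0).
v_1 = A·v_0 = (-4, 0, 2).
v_2 = A·v_1 = (6, -2, 0).
v_3 = A·v_2 = (-4, 8, -2).
v_4 = A·v_3 = (-6, -14, 8).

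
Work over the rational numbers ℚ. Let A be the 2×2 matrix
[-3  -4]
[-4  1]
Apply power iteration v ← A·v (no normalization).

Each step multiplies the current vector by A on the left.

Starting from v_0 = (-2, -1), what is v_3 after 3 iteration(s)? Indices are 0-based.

v_0 = (-2, -1).
v_1 = A·v_0 = (10, 7).
v_2 = A·v_1 = (-58, -33).
v_3 = A·v_2 = (306, 199).

v_3 = (306, 199)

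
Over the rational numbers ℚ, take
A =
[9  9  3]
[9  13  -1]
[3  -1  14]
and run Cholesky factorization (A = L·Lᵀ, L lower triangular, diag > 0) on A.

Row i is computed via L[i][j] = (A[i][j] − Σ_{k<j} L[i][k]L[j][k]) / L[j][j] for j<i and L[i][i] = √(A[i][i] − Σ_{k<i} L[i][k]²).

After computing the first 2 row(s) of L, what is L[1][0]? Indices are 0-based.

Step 1: L[0][0] = √(9) = 3.
  L[1][0] = (9) / L[0][0] = 3.
Step 2: L[1][1] = √(4) = 2.

L[1][0] = 3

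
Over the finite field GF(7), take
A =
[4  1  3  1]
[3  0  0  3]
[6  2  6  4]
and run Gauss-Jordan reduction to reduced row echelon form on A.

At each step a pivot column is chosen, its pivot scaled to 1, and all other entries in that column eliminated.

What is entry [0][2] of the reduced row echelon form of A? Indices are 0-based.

M[0][2] = 0

pivot(0,0)=4: scale R0 → (1, 2, 6, 2)
  clear (1,0): R1 −= (3)R0 → (0, 1, 3, 4)
  clear (2,0): R2 −= (6)R0 → (0, 4, 5, 6)
pivot(1,1)=1: scale R1 → (0, 1, 3, 4)
  clear (0,1): R0 −= (2)R1 → (1, 0, 0, 1)
  clear (2,1): R2 −= (4)R1 → (0, 0, 0, 4)
col 2: no nonzero at/below row 2; advance.
pivot(2,3)=4: scale R2 → (0, 0, 0, 1)
  clear (0,3): R0 −= (1)R2 → (1, 0, 0, 0)
  clear (1,3): R1 −= (4)R2 → (0, 1, 3, 0)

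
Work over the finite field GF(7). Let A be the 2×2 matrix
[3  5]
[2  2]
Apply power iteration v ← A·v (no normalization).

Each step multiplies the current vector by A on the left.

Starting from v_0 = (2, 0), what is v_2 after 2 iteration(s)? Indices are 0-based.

v_0 = (2, 0).
v_1 = A·v_0 = (6, 4).
v_2 = A·v_1 = (3, 6).

v_2 = (3, 6)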